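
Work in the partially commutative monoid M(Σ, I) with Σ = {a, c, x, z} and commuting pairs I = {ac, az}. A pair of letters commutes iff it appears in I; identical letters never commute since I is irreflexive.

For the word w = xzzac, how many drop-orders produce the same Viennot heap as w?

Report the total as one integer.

drop 0:x onto floor
drop 1:z onto {0:x}
drop 2:z onto {1:z}
drop 3:a onto {0:x}
drop 4:c onto {2:z}
ground layer = {0:x}
drop-orders for the pieces not yet dropped (sum over which currently-grounded one goes next):
  1 to go: {3} 1  {4} 1
  2 to go: {2,4} 1  {3,4} 2
  3 to go: {1,2,4} 1  {2,3,4} 3
  if 0:x drops first: 4 orders

4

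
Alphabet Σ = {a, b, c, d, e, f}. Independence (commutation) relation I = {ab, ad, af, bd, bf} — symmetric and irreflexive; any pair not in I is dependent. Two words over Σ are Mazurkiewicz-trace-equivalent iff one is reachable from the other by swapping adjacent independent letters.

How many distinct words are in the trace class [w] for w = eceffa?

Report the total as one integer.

piece 0:e — minimal
piece 1:c rests on {0:e}
piece 2:e rests on {1:c}
piece 3:f rests on {2:e}
piece 4:f rests on {3:f}
piece 5:a rests on {2:e}
minimal pieces: {0:e}
ways to finish when only these pieces remain (= sum over removing one remaining piece with nothing left below it):
  1 left: {4}→1  {5}→1
  2 left: {3,4}→1  {4,5}→2
  3 left: {3,4,5}→3
  4 left: {2,3,4,5}→3
  placing 0:e first → 3 extensions

3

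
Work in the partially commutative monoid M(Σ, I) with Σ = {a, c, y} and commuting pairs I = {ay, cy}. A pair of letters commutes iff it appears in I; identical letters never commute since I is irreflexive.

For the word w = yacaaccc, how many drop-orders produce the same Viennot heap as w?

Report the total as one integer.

0(y) covers ∅
1(a) covers ∅
2(c) covers 1:a
3(a) covers 2:c
4(a) covers 3:a
5(c) covers 4:a
6(c) covers 5:c
7(c) covers 6:c
floor of heap: 0:y, 1:a
completions by unplaced set U, small U first (add the entries for U minus each lowest piece of U):
  |U|=1: {0}:1  {7}:1
  |U|=2: {0,7}:2  {6,7}:1
  |U|=3: {0,6,7}:3  {5,6,7}:1
  |U|=4: {0,5,6,7}:4  {4,5,6,7}:1
  |U|=5: {0,4,5,6,7}:5  {3,4,5,6,7}:1
  |U|=6: {0,3,4,5,6,7}:6  {2,3,4,5,6,7}:1
  start at 0(y): 1
  start at 1(a): 7
sum over floor = 8

8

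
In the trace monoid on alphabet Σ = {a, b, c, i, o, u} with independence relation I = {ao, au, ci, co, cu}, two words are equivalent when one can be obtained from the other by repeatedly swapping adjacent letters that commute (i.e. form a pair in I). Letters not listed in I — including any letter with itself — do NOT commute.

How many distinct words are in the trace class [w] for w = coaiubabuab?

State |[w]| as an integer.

#0=c has no predecessor
#1=o has no predecessor
#2=a depends on [0:c]
#3=i depends on [1:o, 2:a]
#4=u depends on [3:i]
#5=b depends on [4:u]
#6=a depends on [5:b]
#7=b depends on [6:a]
#8=u depends on [7:b]
#9=a depends on [7:b]
#10=b depends on [8:u, 9:a]
sources: [0:c, 1:o]
N(rest) = Σ N(rest − s) over sources s of rest; N(one piece) = 1:
  size 1 → [10]=1
  size 2 → [8,10]=1  [9,10]=1
  size 3 → [8,9,10]=2
  size 4 → [7,8,9,10]=2
  size 5 → [6,7,8,9,10]=2
  size 6 → [5,6,7,8,9,10]=2
  size 7 → [4,5,6,7,8,9,10]=2
  size 8 → [3,4,5,6,7,8,9,10]=2
  size 9 → [1,3,4,5,6,7,8,9,10]=2  [2,3,4,5,6,7,8,9,10]=2
  first=0(c) contributes 4
  first=1(o) contributes 2
|[w]| = 6

6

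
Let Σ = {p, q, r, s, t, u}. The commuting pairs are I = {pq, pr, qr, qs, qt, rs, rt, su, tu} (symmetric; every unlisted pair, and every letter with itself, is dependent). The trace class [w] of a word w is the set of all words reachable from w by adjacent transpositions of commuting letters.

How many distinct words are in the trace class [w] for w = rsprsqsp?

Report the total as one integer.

piece 0:r — minimal
piece 1:s — minimal
piece 2:p rests on {1:s}
piece 3:r rests on {0:r}
piece 4:s rests on {2:p}
piece 5:q — minimal
piece 6:s rests on {4:s}
piece 7:p rests on {6:s}
minimal pieces: {0:r, 1:s, 5:q}
ways to finish when only these pieces remain (= sum over removing one remaining piece with nothing left below it):
  1 left: {3}→1  {5}→1  {7}→1
  2 left: {0,3}→1  {3,5}→2  {3,7}→2  {5,7}→2  {6,7}→1
  3 left: {0,3,5}→3  {0,3,7}→3  {3,5,7}→6  {3,6,7}→3  {4,6,7}→1  {5,6,7}→3
  4 left: {0,3,5,7}→12  {0,3,6,7}→6  {2,4,6,7}→1  {3,4,6,7}→4  {3,5,6,7}→12  {4,5,6,7}→4
  5 left: {0,3,4,6,7}→10  {0,3,5,6,7}→30  {1,2,4,6,7}→1  {2,3,4,6,7}→5  {2,4,5,6,7}→5  {3,4,5,6,7}→20
  6 left: {0,2,3,4,6,7}→15  {0,3,4,5,6,7}→60  {1,2,3,4,6,7}→6  {1,2,4,5,6,7}→6  {2,3,4,5,6,7}→30
  placing 0:r first → 42 extensions
  placing 1:s first → 105 extensions
  placing 5:q first → 21 extensions
total linear extensions = 168

168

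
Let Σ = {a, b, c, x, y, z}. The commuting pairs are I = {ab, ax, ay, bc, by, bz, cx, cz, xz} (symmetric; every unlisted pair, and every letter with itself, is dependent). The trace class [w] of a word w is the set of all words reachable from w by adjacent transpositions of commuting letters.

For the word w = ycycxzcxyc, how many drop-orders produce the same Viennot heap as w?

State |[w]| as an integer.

30

drop 0:y onto floor
drop 1:c onto {0:y}
drop 2:y onto {1:c}
drop 3:c onto {2:y}
drop 4:x onto {2:y}
drop 5:z onto {2:y}
drop 6:c onto {3:c}
drop 7:x onto {4:x}
drop 8:y onto {5:z, 6:c, 7:x}
drop 9:c onto {8:y}
ground layer = {0:y}
drop-orders for the pieces not yet dropped (sum over which currently-grounded one goes next):
  1 to go: {9} 1
  2 to go: {8,9} 1
  3 to go: {5,8,9} 1  {6,8,9} 1  {7,8,9} 1
  4 to go: {3,6,8,9} 1  {4,7,8,9} 1  {5,6,8,9} 2  {5,7,8,9} 2  {6,7,8,9} 2
  5 to go: {3,5,6,8,9} 3  {3,6,7,8,9} 3  {4,5,7,8,9} 3  {4,6,7,8,9} 3  {5,6,7,8,9} 6
  6 to go: {3,4,6,7,8,9} 6  {3,5,6,7,8,9} 12  {4,5,6,7,8,9} 12
  7 to go: {3,4,5,6,7,8,9} 30
  8 to go: {2,3,4,5,6,7,8,9} 30
  if 0:y drops first: 30 orders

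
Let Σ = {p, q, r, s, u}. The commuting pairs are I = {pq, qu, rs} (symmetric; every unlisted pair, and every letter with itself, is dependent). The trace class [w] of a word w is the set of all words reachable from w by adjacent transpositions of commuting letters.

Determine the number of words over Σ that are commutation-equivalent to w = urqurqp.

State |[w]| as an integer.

#0=u has no predecessor
#1=r depends on [0:u]
#2=q depends on [1:r]
#3=u depends on [1:r]
#4=r depends on [2:q, 3:u]
#5=q depends on [4:r]
#6=p depends on [4:r]
sources: [0:u]
N(rest) = Σ N(rest − s) over sources s of rest; N(one piece) = 1:
  size 1 → [5]=1  [6]=1
  size 2 → [5,6]=2
  size 3 → [4,5,6]=2
  size 4 → [2,4,5,6]=2  [3,4,5,6]=2
  size 5 → [2,3,4,5,6]=4
  first=0(u) contributes 4

4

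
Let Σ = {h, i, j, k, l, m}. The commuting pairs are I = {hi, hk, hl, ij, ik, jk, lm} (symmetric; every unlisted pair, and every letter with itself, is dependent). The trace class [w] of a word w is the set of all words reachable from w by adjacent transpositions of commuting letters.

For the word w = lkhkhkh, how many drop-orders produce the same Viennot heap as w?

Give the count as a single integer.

drop 0:l onto floor
drop 1:k onto {0:l}
drop 2:h onto floor
drop 3:k onto {1:k}
drop 4:h onto {2:h}
drop 5:k onto {3:k}
drop 6:h onto {4:h}
ground layer = {0:l, 2:h}
drop-orders for the pieces not yet dropped (sum over which currently-grounded one goes next):
  1 to go: {5} 1  {6} 1
  2 to go: {3,5} 1  {4,6} 1  {5,6} 2
  3 to go: {1,3,5} 1  {2,4,6} 1  {3,5,6} 3  {4,5,6} 3
  4 to go: {0,1,3,5} 1  {1,3,5,6} 4  {2,4,5,6} 4  {3,4,5,6} 6
  5 to go: {0,1,3,5,6} 5  {1,3,4,5,6} 10  {2,3,4,5,6} 10
  if 0:l drops first: 20 orders
  if 2:h drops first: 15 orders
heap linearizations: 35

35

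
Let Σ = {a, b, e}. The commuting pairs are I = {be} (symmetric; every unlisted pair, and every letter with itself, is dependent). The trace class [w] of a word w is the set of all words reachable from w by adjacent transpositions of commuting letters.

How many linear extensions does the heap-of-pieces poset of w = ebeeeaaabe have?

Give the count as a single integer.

10

piece 0:e — minimal
piece 1:b — minimal
piece 2:e rests on {0:e}
piece 3:e rests on {2:e}
piece 4:e rests on {3:e}
piece 5:a rests on {1:b, 4:e}
piece 6:a rests on {5:a}
piece 7:a rests on {6:a}
piece 8:b rests on {7:a}
piece 9:e rests on {7:a}
minimal pieces: {0:e, 1:b}
ways to finish when only these pieces remain (= sum over removing one remaining piece with nothing left below it):
  1 left: {8}→1  {9}→1
  2 left: {8,9}→2
  3 left: {7,8,9}→2
  4 left: {6,7,8,9}→2
  5 left: {5,6,7,8,9}→2
  6 left: {1,5,6,7,8,9}→2  {4,5,6,7,8,9}→2
  7 left: {1,4,5,6,7,8,9}→4  {3,4,5,6,7,8,9}→2
  8 left: {1,3,4,5,6,7,8,9}→6  {2,3,4,5,6,7,8,9}→2
  placing 0:e first → 8 extensions
  placing 1:b first → 2 extensions
total linear extensions = 10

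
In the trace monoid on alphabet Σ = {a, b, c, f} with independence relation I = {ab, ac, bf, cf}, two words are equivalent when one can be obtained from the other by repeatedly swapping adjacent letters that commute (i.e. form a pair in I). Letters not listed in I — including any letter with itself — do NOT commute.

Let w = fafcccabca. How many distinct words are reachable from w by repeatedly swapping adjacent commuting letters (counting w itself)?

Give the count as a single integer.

#0=f has no predecessor
#1=a depends on [0:f]
#2=f depends on [1:a]
#3=c has no predecessor
#4=c depends on [3:c]
#5=c depends on [4:c]
#6=a depends on [2:f]
#7=b depends on [5:c]
#8=c depends on [7:b]
#9=a depends on [6:a]
sources: [0:f, 3:c]
N(rest) = Σ N(rest − s) over sources s of rest; N(one piece) = 1:
  size 1 → [8]=1  [9]=1
  size 2 → [6,9]=1  [7,8]=1  [8,9]=2
  size 3 → [2,6,9]=1  [5,7,8]=1  [6,8,9]=3  [7,8,9]=3
  size 4 → [1,2,6,9]=1  [2,6,8,9]=4  [4,5,7,8]=1  [5,7,8,9]=4  [6,7,8,9]=6
  size 5 → [0,1,2,6,9]=1  [1,2,6,8,9]=5  [2,6,7,8,9]=10  [3,4,5,7,8]=1  [4,5,7,8,9]=5  [5,6,7,8,9]=10
  size 6 → [0,1,2,6,8,9]=6  [1,2,6,7,8,9]=15  [2,5,6,7,8,9]=20  [3,4,5,7,8,9]=6  [4,5,6,7,8,9]=15
  size 7 → [0,1,2,6,7,8,9]=21  [1,2,5,6,7,8,9]=35  [2,4,5,6,7,8,9]=35  [3,4,5,6,7,8,9]=21
  size 8 → [0,1,2,5,6,7,8,9]=56  [1,2,4,5,6,7,8,9]=70  [2,3,4,5,6,7,8,9]=56
  first=0(f) contributes 126
  first=3(c) contributes 126
|[w]| = 252

252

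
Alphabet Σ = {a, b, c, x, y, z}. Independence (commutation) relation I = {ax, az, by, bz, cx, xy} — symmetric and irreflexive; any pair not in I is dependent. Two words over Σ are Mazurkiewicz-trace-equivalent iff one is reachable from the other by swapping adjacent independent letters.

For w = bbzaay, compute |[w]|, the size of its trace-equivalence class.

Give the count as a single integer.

5

drop 0:b onto floor
drop 1:b onto {0:b}
drop 2:z onto floor
drop 3:a onto {1:b}
drop 4:a onto {3:a}
drop 5:y onto {2:z, 4:a}
ground layer = {0:b, 2:z}
drop-orders for the pieces not yet dropped (sum over which currently-grounded one goes next):
  1 to go: {5} 1
  2 to go: {2,5} 1  {4,5} 1
  3 to go: {2,4,5} 2  {3,4,5} 1
  4 to go: {1,3,4,5} 1  {2,3,4,5} 3
  if 0:b drops first: 4 orders
  if 2:z drops first: 1 orders
heap linearizations: 5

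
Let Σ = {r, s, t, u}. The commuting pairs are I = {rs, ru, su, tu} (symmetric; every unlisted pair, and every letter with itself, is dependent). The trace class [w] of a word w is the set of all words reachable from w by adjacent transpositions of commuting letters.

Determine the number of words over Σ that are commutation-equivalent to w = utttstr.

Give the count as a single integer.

piece 0:u — minimal
piece 1:t — minimal
piece 2:t rests on {1:t}
piece 3:t rests on {2:t}
piece 4:s rests on {3:t}
piece 5:t rests on {4:s}
piece 6:r rests on {5:t}
minimal pieces: {0:u, 1:t}
ways to finish when only these pieces remain (= sum over removing one remaining piece with nothing left below it):
  1 left: {0}→1  {6}→1
  2 left: {0,6}→2  {5,6}→1
  3 left: {0,5,6}→3  {4,5,6}→1
  4 left: {0,4,5,6}→4  {3,4,5,6}→1
  5 left: {0,3,4,5,6}→5  {2,3,4,5,6}→1
  placing 0:u first → 1 extensions
  placing 1:t first → 6 extensions
total linear extensions = 7

7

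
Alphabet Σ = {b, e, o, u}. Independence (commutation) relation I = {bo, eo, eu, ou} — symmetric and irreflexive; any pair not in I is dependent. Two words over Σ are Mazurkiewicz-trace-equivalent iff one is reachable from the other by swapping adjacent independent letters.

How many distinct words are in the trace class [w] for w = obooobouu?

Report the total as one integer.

126

piece 0:o — minimal
piece 1:b — minimal
piece 2:o rests on {0:o}
piece 3:o rests on {2:o}
piece 4:o rests on {3:o}
piece 5:b rests on {1:b}
piece 6:o rests on {4:o}
piece 7:u rests on {5:b}
piece 8:u rests on {7:u}
minimal pieces: {0:o, 1:b}
ways to finish when only these pieces remain (= sum over removing one remaining piece with nothing left below it):
  1 left: {6}→1  {8}→1
  2 left: {4,6}→1  {6,8}→2  {7,8}→1
  3 left: {3,4,6}→1  {4,6,8}→3  {5,7,8}→1  {6,7,8}→3
  4 left: {1,5,7,8}→1  {2,3,4,6}→1  {3,4,6,8}→4  {4,6,7,8}→6  {5,6,7,8}→4
  5 left: {0,2,3,4,6}→1  {1,5,6,7,8}→5  {2,3,4,6,8}→5  {3,4,6,7,8}→10  {4,5,6,7,8}→10
  6 left: {0,2,3,4,6,8}→6  {1,4,5,6,7,8}→15  {2,3,4,6,7,8}→15  {3,4,5,6,7,8}→20
  7 left: {0,2,3,4,6,7,8}→21  {1,3,4,5,6,7,8}→35  {2,3,4,5,6,7,8}→35
  placing 0:o first → 70 extensions
  placing 1:b first → 56 extensions
total linear extensions = 126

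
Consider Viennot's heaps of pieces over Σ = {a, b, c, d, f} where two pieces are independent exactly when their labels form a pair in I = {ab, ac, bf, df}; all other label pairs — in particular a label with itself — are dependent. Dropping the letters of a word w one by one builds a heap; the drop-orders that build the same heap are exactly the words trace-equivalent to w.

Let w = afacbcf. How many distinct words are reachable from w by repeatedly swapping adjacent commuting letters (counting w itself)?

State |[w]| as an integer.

0(a) covers ∅
1(f) covers 0:a
2(a) covers 1:f
3(c) covers 1:f
4(b) covers 3:c
5(c) covers 4:b
6(f) covers 2:a, 5:c
floor of heap: 0:a
completions by unplaced set U, small U first (add the entries for U minus each lowest piece of U):
  |U|=1: {6}:1
  |U|=2: {2,6}:1  {5,6}:1
  |U|=3: {2,5,6}:2  {4,5,6}:1
  |U|=4: {2,4,5,6}:3  {3,4,5,6}:1
  |U|=5: {2,3,4,5,6}:4
  start at 0(a): 4

4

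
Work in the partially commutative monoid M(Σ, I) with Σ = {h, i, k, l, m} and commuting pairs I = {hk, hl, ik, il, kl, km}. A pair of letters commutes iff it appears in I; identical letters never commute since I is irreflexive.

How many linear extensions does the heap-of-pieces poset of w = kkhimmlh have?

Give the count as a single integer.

56

0(k) covers ∅
1(k) covers 0:k
2(h) covers ∅
3(i) covers 2:h
4(m) covers 3:i
5(m) covers 4:m
6(l) covers 5:m
7(h) covers 5:m
floor of heap: 0:k, 2:h
completions by unplaced set U, small U first (add the entries for U minus each lowest piece of U):
  |U|=1: {1}:1  {6}:1  {7}:1
  |U|=2: {0,1}:1  {1,6}:2  {1,7}:2  {6,7}:2
  |U|=3: {0,1,6}:3  {0,1,7}:3  {1,6,7}:6  {5,6,7}:2
  |U|=4: {0,1,6,7}:12  {1,5,6,7}:8  {4,5,6,7}:2
  |U|=5: {0,1,5,6,7}:20  {1,4,5,6,7}:10  {3,4,5,6,7}:2
  |U|=6: {0,1,4,5,6,7}:30  {1,3,4,5,6,7}:12  {2,3,4,5,6,7}:2
  start at 0(k): 14
  start at 2(h): 42
sum over floor = 56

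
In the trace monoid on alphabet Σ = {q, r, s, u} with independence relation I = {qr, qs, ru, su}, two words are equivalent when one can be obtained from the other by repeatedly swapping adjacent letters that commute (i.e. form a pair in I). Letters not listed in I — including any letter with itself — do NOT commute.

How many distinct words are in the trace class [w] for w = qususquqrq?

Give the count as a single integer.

120

drop 0:q onto floor
drop 1:u onto {0:q}
drop 2:s onto floor
drop 3:u onto {1:u}
drop 4:s onto {2:s}
drop 5:q onto {3:u}
drop 6:u onto {5:q}
drop 7:q onto {6:u}
drop 8:r onto {4:s}
drop 9:q onto {7:q}
ground layer = {0:q, 2:s}
drop-orders for the pieces not yet dropped (sum over which currently-grounded one goes next):
  1 to go: {8} 1  {9} 1
  2 to go: {4,8} 1  {7,9} 1  {8,9} 2
  3 to go: {2,4,8} 1  {4,8,9} 3  {6,7,9} 1  {7,8,9} 3
  4 to go: {2,4,8,9} 4  {4,7,8,9} 6  {5,6,7,9} 1  {6,7,8,9} 4
  5 to go: {2,4,7,8,9} 10  {3,5,6,7,9} 1  {4,6,7,8,9} 10  {5,6,7,8,9} 5
  6 to go: {1,3,5,6,7,9} 1  {2,4,6,7,8,9} 20  {3,5,6,7,8,9} 6  {4,5,6,7,8,9} 15
  7 to go: {0,1,3,5,6,7,9} 1  {1,3,5,6,7,8,9} 7  {2,4,5,6,7,8,9} 35  {3,4,5,6,7,8,9} 21
  8 to go: {0,1,3,5,6,7,8,9} 8  {1,3,4,5,6,7,8,9} 28  {2,3,4,5,6,7,8,9} 56
  if 0:q drops first: 84 orders
  if 2:s drops first: 36 orders
heap linearizations: 120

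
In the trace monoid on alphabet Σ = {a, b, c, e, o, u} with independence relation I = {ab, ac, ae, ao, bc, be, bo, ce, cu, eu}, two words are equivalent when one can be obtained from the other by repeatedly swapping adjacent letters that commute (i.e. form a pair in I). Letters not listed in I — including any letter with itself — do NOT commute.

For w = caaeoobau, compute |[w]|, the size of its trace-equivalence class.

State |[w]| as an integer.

piece 0:c — minimal
piece 1:a — minimal
piece 2:a rests on {1:a}
piece 3:e — minimal
piece 4:o rests on {0:c, 3:e}
piece 5:o rests on {4:o}
piece 6:b — minimal
piece 7:a rests on {2:a}
piece 8:u rests on {5:o, 6:b, 7:a}
minimal pieces: {0:c, 1:a, 3:e, 6:b}
ways to finish when only these pieces remain (= sum over removing one remaining piece with nothing left below it):
  1 left: {8}→1
  2 left: {5,8}→1  {6,8}→1  {7,8}→1
  3 left: {2,7,8}→1  {4,5,8}→1  {5,6,8}→2  {5,7,8}→2  {6,7,8}→2
  4 left: {0,4,5,8}→1  {1,2,7,8}→1  {2,5,7,8}→3  {2,6,7,8}→3  {3,4,5,8}→1  {4,5,6,8}→3  {4,5,7,8}→3  {5,6,7,8}→6
  5 left: {0,3,4,5,8}→2  {0,4,5,6,8}→4  {0,4,5,7,8}→4  {1,2,5,7,8}→4  {1,2,6,7,8}→4  {2,4,5,7,8}→6  {2,5,6,7,8}→12  {3,4,5,6,8}→4  {3,4,5,7,8}→4  {4,5,6,7,8}→12
  6 left: {0,2,4,5,7,8}→10  {0,3,4,5,6,8}→10  {0,3,4,5,7,8}→10  {0,4,5,6,7,8}→20  {1,2,4,5,7,8}→10  {1,2,5,6,7,8}→20  {2,3,4,5,7,8}→10  {2,4,5,6,7,8}→30  {3,4,5,6,7,8}→20
  7 left: {0,1,2,4,5,7,8}→20  {0,2,3,4,5,7,8}→30  {0,2,4,5,6,7,8}→60  {0,3,4,5,6,7,8}→60  {1,2,3,4,5,7,8}→20  {1,2,4,5,6,7,8}→60  {2,3,4,5,6,7,8}→60
  placing 0:c first → 140 extensions
  placing 1:a first → 210 extensions
  placing 3:e first → 140 extensions
  placing 6:b first → 70 extensions
total linear extensions = 560

560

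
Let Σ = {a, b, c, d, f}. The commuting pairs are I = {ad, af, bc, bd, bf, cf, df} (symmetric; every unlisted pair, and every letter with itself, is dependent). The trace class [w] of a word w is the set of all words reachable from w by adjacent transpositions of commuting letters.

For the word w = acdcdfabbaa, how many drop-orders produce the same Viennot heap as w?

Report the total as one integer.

0(a) covers ∅
1(c) covers 0:a
2(d) covers 1:c
3(c) covers 2:d
4(d) covers 3:c
5(f) covers ∅
6(a) covers 3:c
7(b) covers 6:a
8(b) covers 7:b
9(a) covers 8:b
10(a) covers 9:a
floor of heap: 0:a, 5:f
completions by unplaced set U, small U first (add the entries for U minus each lowest piece of U):
  |U|=1: {4}:1  {5}:1  {10}:1
  |U|=2: {4,5}:2  {4,10}:2  {5,10}:2  {9,10}:1
  |U|=3: {4,5,10}:6  {4,9,10}:3  {5,9,10}:3  {8,9,10}:1
  |U|=4: {4,5,9,10}:12  {4,8,9,10}:4  {5,8,9,10}:4  {7,8,9,10}:1
  |U|=5: {4,5,8,9,10}:20  {4,7,8,9,10}:5  {5,7,8,9,10}:5  {6,7,8,9,10}:1
  |U|=6: {4,5,7,8,9,10}:30  {4,6,7,8,9,10}:6  {5,6,7,8,9,10}:6
  |U|=7: {3,4,6,7,8,9,10}:6  {4,5,6,7,8,9,10}:42
  |U|=8: {2,3,4,6,7,8,9,10}:6  {3,4,5,6,7,8,9,10}:48
  |U|=9: {1,2,3,4,6,7,8,9,10}:6  {2,3,4,5,6,7,8,9,10}:54
  start at 0(a): 60
  start at 5(f): 6
sum over floor = 66

66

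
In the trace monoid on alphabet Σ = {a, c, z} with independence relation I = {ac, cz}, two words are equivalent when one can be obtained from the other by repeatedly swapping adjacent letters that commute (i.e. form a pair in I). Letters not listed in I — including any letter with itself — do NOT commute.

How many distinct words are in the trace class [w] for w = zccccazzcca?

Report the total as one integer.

#0=z has no predecessor
#1=c has no predecessor
#2=c depends on [1:c]
#3=c depends on [2:c]
#4=c depends on [3:c]
#5=a depends on [0:z]
#6=z depends on [5:a]
#7=z depends on [6:z]
#8=c depends on [4:c]
#9=c depends on [8:c]
#10=a depends on [7:z]
sources: [0:z, 1:c]
N(rest) = Σ N(rest − s) over sources s of rest; N(one piece) = 1:
  size 1 → [9]=1  [10]=1
  size 2 → [7,10]=1  [8,9]=1  [9,10]=2
  size 3 → [4,8,9]=1  [6,7,10]=1  [7,9,10]=3  [8,9,10]=3
  size 4 → [3,4,8,9]=1  [4,8,9,10]=4  [5,6,7,10]=1  [6,7,9,10]=4  [7,8,9,10]=6
  size 5 → [0,5,6,7,10]=1  [2,3,4,8,9]=1  [3,4,8,9,10]=5  [4,7,8,9,10]=10  [5,6,7,9,10]=5  [6,7,8,9,10]=10
  size 6 → [0,5,6,7,9,10]=6  [1,2,3,4,8,9]=1  [2,3,4,8,9,10]=6  [3,4,7,8,9,10]=15  [4,6,7,8,9,10]=20  [5,6,7,8,9,10]=15
  size 7 → [0,5,6,7,8,9,10]=21  [1,2,3,4,8,9,10]=7  [2,3,4,7,8,9,10]=21  [3,4,6,7,8,9,10]=35  [4,5,6,7,8,9,10]=35
  size 8 → [0,4,5,6,7,8,9,10]=56  [1,2,3,4,7,8,9,10]=28  [2,3,4,6,7,8,9,10]=56  [3,4,5,6,7,8,9,10]=70
  size 9 → [0,3,4,5,6,7,8,9,10]=126  [1,2,3,4,6,7,8,9,10]=84  [2,3,4,5,6,7,8,9,10]=126
  first=0(z) contributes 210
  first=1(c) contributes 252
|[w]| = 462

462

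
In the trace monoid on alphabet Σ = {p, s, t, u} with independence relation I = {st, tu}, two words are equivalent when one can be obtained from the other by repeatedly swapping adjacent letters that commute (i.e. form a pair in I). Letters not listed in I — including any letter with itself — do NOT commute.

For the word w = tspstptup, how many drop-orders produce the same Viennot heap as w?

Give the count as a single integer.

8

0(t) covers ∅
1(s) covers ∅
2(p) covers 0:t, 1:s
3(s) covers 2:p
4(t) covers 2:p
5(p) covers 3:s, 4:t
6(t) covers 5:p
7(u) covers 5:p
8(p) covers 6:t, 7:u
floor of heap: 0:t, 1:s
completions by unplaced set U, small U first (add the entries for U minus each lowest piece of U):
  |U|=1: {8}:1
  |U|=2: {6,8}:1  {7,8}:1
  |U|=3: {6,7,8}:2
  |U|=4: {5,6,7,8}:2
  |U|=5: {3,5,6,7,8}:2  {4,5,6,7,8}:2
  |U|=6: {3,4,5,6,7,8}:4
  |U|=7: {2,3,4,5,6,7,8}:4
  start at 0(t): 4
  start at 1(s): 4
sum over floor = 8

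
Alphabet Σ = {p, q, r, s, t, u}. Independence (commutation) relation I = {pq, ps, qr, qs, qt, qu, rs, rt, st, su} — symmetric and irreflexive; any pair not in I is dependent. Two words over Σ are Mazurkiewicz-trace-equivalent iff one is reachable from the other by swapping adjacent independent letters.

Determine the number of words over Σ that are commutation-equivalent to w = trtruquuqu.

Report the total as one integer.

270

drop 0:t onto floor
drop 1:r onto floor
drop 2:t onto {0:t}
drop 3:r onto {1:r}
drop 4:u onto {2:t, 3:r}
drop 5:q onto floor
drop 6:u onto {4:u}
drop 7:u onto {6:u}
drop 8:q onto {5:q}
drop 9:u onto {7:u}
ground layer = {0:t, 1:r, 5:q}
drop-orders for the pieces not yet dropped (sum over which currently-grounded one goes next):
  1 to go: {8} 1  {9} 1
  2 to go: {5,8} 1  {7,9} 1  {8,9} 2
  3 to go: {5,8,9} 3  {6,7,9} 1  {7,8,9} 3
  4 to go: {4,6,7,9} 1  {5,7,8,9} 6  {6,7,8,9} 4
  5 to go: {2,4,6,7,9} 1  {3,4,6,7,9} 1  {4,6,7,8,9} 5  {5,6,7,8,9} 10
  6 to go: {0,2,4,6,7,9} 1  {1,3,4,6,7,9} 1  {2,3,4,6,7,9} 2  {2,4,6,7,8,9} 6  {3,4,6,7,8,9} 6  {4,5,6,7,8,9} 15
  7 to go: {0,2,3,4,6,7,9} 3  {0,2,4,6,7,8,9} 7  {1,2,3,4,6,7,9} 3  {1,3,4,6,7,8,9} 7  {2,3,4,6,7,8,9} 14  {2,4,5,6,7,8,9} 21  {3,4,5,6,7,8,9} 21
  8 to go: {0,1,2,3,4,6,7,9} 6  {0,2,3,4,6,7,8,9} 24  {0,2,4,5,6,7,8,9} 28  {1,2,3,4,6,7,8,9} 24  {1,3,4,5,6,7,8,9} 28  {2,3,4,5,6,7,8,9} 56
  if 0:t drops first: 108 orders
  if 1:r drops first: 108 orders
  if 5:q drops first: 54 orders
heap linearizations: 270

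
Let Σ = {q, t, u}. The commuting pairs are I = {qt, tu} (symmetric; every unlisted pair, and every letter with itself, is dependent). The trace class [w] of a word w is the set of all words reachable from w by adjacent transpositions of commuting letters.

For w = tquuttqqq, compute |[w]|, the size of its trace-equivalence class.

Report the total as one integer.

#0=t has no predecessor
#1=q has no predecessor
#2=u depends on [1:q]
#3=u depends on [2:u]
#4=t depends on [0:t]
#5=t depends on [4:t]
#6=q depends on [3:u]
#7=q depends on [6:q]
#8=q depends on [7:q]
sources: [0:t, 1:q]
N(rest) = Σ N(rest − s) over sources s of rest; N(one piece) = 1:
  size 1 → [5]=1  [8]=1
  size 2 → [4,5]=1  [5,8]=2  [7,8]=1
  size 3 → [0,4,5]=1  [4,5,8]=3  [5,7,8]=3  [6,7,8]=1
  size 4 → [0,4,5,8]=4  [3,6,7,8]=1  [4,5,7,8]=6  [5,6,7,8]=4
  size 5 → [0,4,5,7,8]=10  [2,3,6,7,8]=1  [3,5,6,7,8]=5  [4,5,6,7,8]=10
  size 6 → [0,4,5,6,7,8]=20  [1,2,3,6,7,8]=1  [2,3,5,6,7,8]=6  [3,4,5,6,7,8]=15
  size 7 → [0,3,4,5,6,7,8]=35  [1,2,3,5,6,7,8]=7  [2,3,4,5,6,7,8]=21
  first=0(t) contributes 28
  first=1(q) contributes 56
|[w]| = 84

84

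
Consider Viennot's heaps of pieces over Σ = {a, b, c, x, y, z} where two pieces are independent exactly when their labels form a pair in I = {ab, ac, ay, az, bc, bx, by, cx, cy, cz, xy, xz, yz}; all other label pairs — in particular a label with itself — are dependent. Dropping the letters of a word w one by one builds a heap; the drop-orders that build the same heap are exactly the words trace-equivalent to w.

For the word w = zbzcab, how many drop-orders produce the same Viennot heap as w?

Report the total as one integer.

30

piece 0:z — minimal
piece 1:b rests on {0:z}
piece 2:z rests on {1:b}
piece 3:c — minimal
piece 4:a — minimal
piece 5:b rests on {2:z}
minimal pieces: {0:z, 3:c, 4:a}
ways to finish when only these pieces remain (= sum over removing one remaining piece with nothing left below it):
  1 left: {3}→1  {4}→1  {5}→1
  2 left: {2,5}→1  {3,4}→2  {3,5}→2  {4,5}→2
  3 left: {1,2,5}→1  {2,3,5}→3  {2,4,5}→3  {3,4,5}→6
  4 left: {0,1,2,5}→1  {1,2,3,5}→4  {1,2,4,5}→4  {2,3,4,5}→12
  placing 0:z first → 20 extensions
  placing 3:c first → 5 extensions
  placing 4:a first → 5 extensions
total linear extensions = 30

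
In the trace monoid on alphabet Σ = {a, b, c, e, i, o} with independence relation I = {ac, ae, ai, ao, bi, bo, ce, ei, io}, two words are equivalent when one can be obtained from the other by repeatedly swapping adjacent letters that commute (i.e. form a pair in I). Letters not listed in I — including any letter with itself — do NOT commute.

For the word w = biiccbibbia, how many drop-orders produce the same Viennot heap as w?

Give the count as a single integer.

45

#0=b has no predecessor
#1=i has no predecessor
#2=i depends on [1:i]
#3=c depends on [0:b, 2:i]
#4=c depends on [3:c]
#5=b depends on [4:c]
#6=i depends on [4:c]
#7=b depends on [5:b]
#8=b depends on [7:b]
#9=i depends on [6:i]
#10=a depends on [8:b]
sources: [0:b, 1:i]
N(rest) = Σ N(rest − s) over sources s of rest; N(one piece) = 1:
  size 1 → [9]=1  [10]=1
  size 2 → [6,9]=1  [8,10]=1  [9,10]=2
  size 3 → [6,9,10]=3  [7,8,10]=1  [8,9,10]=3
  size 4 → [5,7,8,10]=1  [6,8,9,10]=6  [7,8,9,10]=4
  size 5 → [5,7,8,9,10]=5  [6,7,8,9,10]=10
  size 6 → [5,6,7,8,9,10]=15
  size 7 → [4,5,6,7,8,9,10]=15
  size 8 → [3,4,5,6,7,8,9,10]=15
  size 9 → [0,3,4,5,6,7,8,9,10]=15  [2,3,4,5,6,7,8,9,10]=15
  first=0(b) contributes 15
  first=1(i) contributes 30
|[w]| = 45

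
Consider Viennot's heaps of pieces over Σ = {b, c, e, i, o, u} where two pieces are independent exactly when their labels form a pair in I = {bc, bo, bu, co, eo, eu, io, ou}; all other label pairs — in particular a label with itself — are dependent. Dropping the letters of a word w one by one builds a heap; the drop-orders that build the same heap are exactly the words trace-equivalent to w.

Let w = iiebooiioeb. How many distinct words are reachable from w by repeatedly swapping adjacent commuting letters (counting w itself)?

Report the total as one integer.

165

0(i) covers ∅
1(i) covers 0:i
2(e) covers 1:i
3(b) covers 2:e
4(o) covers ∅
5(o) covers 4:o
6(i) covers 3:b
7(i) covers 6:i
8(o) covers 5:o
9(e) covers 7:i
10(b) covers 9:e
floor of heap: 0:i, 4:o
completions by unplaced set U, small U first (add the entries for U minus each lowest piece of U):
  |U|=1: {8}:1  {10}:1
  |U|=2: {5,8}:1  {8,10}:2  {9,10}:1
  |U|=3: {4,5,8}:1  {5,8,10}:3  {7,9,10}:1  {8,9,10}:3
  |U|=4: {4,5,8,10}:4  {5,8,9,10}:6  {6,7,9,10}:1  {7,8,9,10}:4
  |U|=5: {3,6,7,9,10}:1  {4,5,8,9,10}:10  {5,7,8,9,10}:10  {6,7,8,9,10}:5
  |U|=6: {2,3,6,7,9,10}:1  {3,6,7,8,9,10}:6  {4,5,7,8,9,10}:20  {5,6,7,8,9,10}:15
  |U|=7: {1,2,3,6,7,9,10}:1  {2,3,6,7,8,9,10}:7  {3,5,6,7,8,9,10}:21  {4,5,6,7,8,9,10}:35
  |U|=8: {0,1,2,3,6,7,9,10}:1  {1,2,3,6,7,8,9,10}:8  {2,3,5,6,7,8,9,10}:28  {3,4,5,6,7,8,9,10}:56
  |U|=9: {0,1,2,3,6,7,8,9,10}:9  {1,2,3,5,6,7,8,9,10}:36  {2,3,4,5,6,7,8,9,10}:84
  start at 0(i): 120
  start at 4(o): 45
sum over floor = 165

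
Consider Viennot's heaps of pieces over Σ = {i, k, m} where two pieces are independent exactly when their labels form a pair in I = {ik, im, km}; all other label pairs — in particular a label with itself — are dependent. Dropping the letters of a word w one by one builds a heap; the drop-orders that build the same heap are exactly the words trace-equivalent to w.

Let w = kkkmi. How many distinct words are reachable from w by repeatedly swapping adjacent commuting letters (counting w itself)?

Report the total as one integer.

20

drop 0:k onto floor
drop 1:k onto {0:k}
drop 2:k onto {1:k}
drop 3:m onto floor
drop 4:i onto floor
ground layer = {0:k, 3:m, 4:i}
drop-orders for the pieces not yet dropped (sum over which currently-grounded one goes next):
  1 to go: {2} 1  {3} 1  {4} 1
  2 to go: {1,2} 1  {2,3} 2  {2,4} 2  {3,4} 2
  3 to go: {0,1,2} 1  {1,2,3} 3  {1,2,4} 3  {2,3,4} 6
  if 0:k drops first: 12 orders
  if 3:m drops first: 4 orders
  if 4:i drops first: 4 orders
heap linearizations: 20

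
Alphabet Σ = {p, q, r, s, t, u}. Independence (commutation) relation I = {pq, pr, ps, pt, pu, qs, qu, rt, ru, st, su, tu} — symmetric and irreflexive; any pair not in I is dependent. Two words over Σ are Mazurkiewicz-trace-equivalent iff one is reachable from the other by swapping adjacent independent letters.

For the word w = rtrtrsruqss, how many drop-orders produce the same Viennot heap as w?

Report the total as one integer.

935

0(r) covers ∅
1(t) covers ∅
2(r) covers 0:r
3(t) covers 1:t
4(r) covers 2:r
5(s) covers 4:r
6(r) covers 5:s
7(u) covers ∅
8(q) covers 3:t, 6:r
9(s) covers 6:r
10(s) covers 9:s
floor of heap: 0:r, 1:t, 7:u
completions by unplaced set U, small U first (add the entries for U minus each lowest piece of U):
  |U|=1: {7}:1  {8}:1  {10}:1
  |U|=2: {3,8}:1  {7,8}:2  {7,10}:2  {8,10}:2  {9,10}:1
  |U|=3: {1,3,8}:1  {3,7,8}:3  {3,8,10}:3  {7,8,10}:6  {7,9,10}:3  {8,9,10}:3
  |U|=4: {1,3,7,8}:4  {1,3,8,10}:4  {3,7,8,10}:12  {3,8,9,10}:6  {6,8,9,10}:3  {7,8,9,10}:12
  |U|=5: {1,3,7,8,10}:20  {1,3,8,9,10}:10  {3,6,8,9,10}:9  {3,7,8,9,10}:30  {5,6,8,9,10}:3  {6,7,8,9,10}:15
  |U|=6: {1,3,6,8,9,10}:19  {1,3,7,8,9,10}:60  {3,5,6,8,9,10}:12  {3,6,7,8,9,10}:54  {4,5,6,8,9,10}:3  {5,6,7,8,9,10}:18
  |U|=7: {1,3,5,6,8,9,10}:31  {1,3,6,7,8,9,10}:133  {2,4,5,6,8,9,10}:3  {3,4,5,6,8,9,10}:15  {3,5,6,7,8,9,10}:84  {4,5,6,7,8,9,10}:21
  |U|=8: {0,2,4,5,6,8,9,10}:3  {1,3,4,5,6,8,9,10}:46  {1,3,5,6,7,8,9,10}:248  {2,3,4,5,6,8,9,10}:18  {2,4,5,6,7,8,9,10}:24  {3,4,5,6,7,8,9,10}:120
  |U|=9: {0,2,3,4,5,6,8,9,10}:21  {0,2,4,5,6,7,8,9,10}:27  {1,2,3,4,5,6,8,9,10}:64  {1,3,4,5,6,7,8,9,10}:414  {2,3,4,5,6,7,8,9,10}:162
  start at 0(r): 640
  start at 1(t): 210
  start at 7(u): 85
sum over floor = 935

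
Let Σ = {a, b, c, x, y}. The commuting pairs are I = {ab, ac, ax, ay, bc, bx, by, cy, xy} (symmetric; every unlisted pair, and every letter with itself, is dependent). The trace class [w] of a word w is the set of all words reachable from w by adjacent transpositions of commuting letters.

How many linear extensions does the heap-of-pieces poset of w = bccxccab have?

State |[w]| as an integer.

drop 0:b onto floor
drop 1:c onto floor
drop 2:c onto {1:c}
drop 3:x onto {2:c}
drop 4:c onto {3:x}
drop 5:c onto {4:c}
drop 6:a onto floor
drop 7:b onto {0:b}
ground layer = {0:b, 1:c, 6:a}
drop-orders for the pieces not yet dropped (sum over which currently-grounded one goes next):
  1 to go: {5} 1  {6} 1  {7} 1
  2 to go: {0,7} 1  {4,5} 1  {5,6} 2  {5,7} 2  {6,7} 2
  3 to go: {0,5,7} 3  {0,6,7} 3  {3,4,5} 1  {4,5,6} 3  {4,5,7} 3  {5,6,7} 6
  4 to go: {0,4,5,7} 6  {0,5,6,7} 12  {2,3,4,5} 1  {3,4,5,6} 4  {3,4,5,7} 4  {4,5,6,7} 12
  5 to go: {0,3,4,5,7} 10  {0,4,5,6,7} 30  {1,2,3,4,5} 1  {2,3,4,5,6} 5  {2,3,4,5,7} 5  {3,4,5,6,7} 20
  6 to go: {0,2,3,4,5,7} 15  {0,3,4,5,6,7} 60  {1,2,3,4,5,6} 6  {1,2,3,4,5,7} 6  {2,3,4,5,6,7} 30
  if 0:b drops first: 42 orders
  if 1:c drops first: 105 orders
  if 6:a drops first: 21 orders
heap linearizations: 168

168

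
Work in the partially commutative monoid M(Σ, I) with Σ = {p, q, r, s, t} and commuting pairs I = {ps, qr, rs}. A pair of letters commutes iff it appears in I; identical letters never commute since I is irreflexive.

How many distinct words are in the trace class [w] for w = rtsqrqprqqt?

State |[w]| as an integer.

#0=r has no predecessor
#1=t depends on [0:r]
#2=s depends on [1:t]
#3=q depends on [2:s]
#4=r depends on [1:t]
#5=q depends on [3:q]
#6=p depends on [4:r, 5:q]
#7=r depends on [6:p]
#8=q depends on [6:p]
#9=q depends on [8:q]
#10=t depends on [7:r, 9:q]
sources: [0:r]
N(rest) = Σ N(rest − s) over sources s of rest; N(one piece) = 1:
  size 1 → [10]=1
  size 2 → [7,10]=1  [9,10]=1
  size 3 → [7,9,10]=2  [8,9,10]=1
  size 4 → [7,8,9,10]=3
  size 5 → [6,7,8,9,10]=3
  size 6 → [4,6,7,8,9,10]=3  [5,6,7,8,9,10]=3
  size 7 → [3,5,6,7,8,9,10]=3  [4,5,6,7,8,9,10]=6
  size 8 → [2,3,5,6,7,8,9,10]=3  [3,4,5,6,7,8,9,10]=9
  size 9 → [2,3,4,5,6,7,8,9,10]=12
  first=0(r) contributes 12

12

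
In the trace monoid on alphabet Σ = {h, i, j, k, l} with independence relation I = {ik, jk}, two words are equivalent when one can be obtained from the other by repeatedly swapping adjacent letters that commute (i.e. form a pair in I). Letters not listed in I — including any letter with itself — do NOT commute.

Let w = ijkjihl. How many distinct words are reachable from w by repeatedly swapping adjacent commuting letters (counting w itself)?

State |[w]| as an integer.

5

#0=i has no predecessor
#1=j depends on [0:i]
#2=k has no predecessor
#3=j depends on [1:j]
#4=i depends on [3:j]
#5=h depends on [2:k, 4:i]
#6=l depends on [5:h]
sources: [0:i, 2:k]
N(rest) = Σ N(rest − s) over sources s of rest; N(one piece) = 1:
  size 1 → [6]=1
  size 2 → [5,6]=1
  size 3 → [2,5,6]=1  [4,5,6]=1
  size 4 → [2,4,5,6]=2  [3,4,5,6]=1
  size 5 → [1,3,4,5,6]=1  [2,3,4,5,6]=3
  first=0(i) contributes 4
  first=2(k) contributes 1
|[w]| = 5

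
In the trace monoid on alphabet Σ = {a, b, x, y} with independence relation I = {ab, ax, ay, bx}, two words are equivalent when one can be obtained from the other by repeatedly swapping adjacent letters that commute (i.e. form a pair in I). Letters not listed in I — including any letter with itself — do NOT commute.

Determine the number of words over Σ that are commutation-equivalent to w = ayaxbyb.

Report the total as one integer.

0(a) covers ∅
1(y) covers ∅
2(a) covers 0:a
3(x) covers 1:y
4(b) covers 1:y
5(y) covers 3:x, 4:b
6(b) covers 5:y
floor of heap: 0:a, 1:y
completions by unplaced set U, small U first (add the entries for U minus each lowest piece of U):
  |U|=1: {2}:1  {6}:1
  |U|=2: {0,2}:1  {2,6}:2  {5,6}:1
  |U|=3: {0,2,6}:3  {2,5,6}:3  {3,5,6}:1  {4,5,6}:1
  |U|=4: {0,2,5,6}:6  {2,3,5,6}:4  {2,4,5,6}:4  {3,4,5,6}:2
  |U|=5: {0,2,3,5,6}:10  {0,2,4,5,6}:10  {1,3,4,5,6}:2  {2,3,4,5,6}:10
  start at 0(a): 12
  start at 1(y): 30
sum over floor = 42

42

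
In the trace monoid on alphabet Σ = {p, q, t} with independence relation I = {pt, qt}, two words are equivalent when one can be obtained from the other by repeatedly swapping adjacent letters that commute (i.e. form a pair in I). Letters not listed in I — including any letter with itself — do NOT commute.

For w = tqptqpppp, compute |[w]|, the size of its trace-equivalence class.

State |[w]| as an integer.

36

#0=t has no predecessor
#1=q has no predecessor
#2=p depends on [1:q]
#3=t depends on [0:t]
#4=q depends on [2:p]
#5=p depends on [4:q]
#6=p depends on [5:p]
#7=p depends on [6:p]
#8=p depends on [7:p]
sources: [0:t, 1:q]
N(rest) = Σ N(rest − s) over sources s of rest; N(one piece) = 1:
  size 1 → [3]=1  [8]=1
  size 2 → [0,3]=1  [3,8]=2  [7,8]=1
  size 3 → [0,3,8]=3  [3,7,8]=3  [6,7,8]=1
  size 4 → [0,3,7,8]=6  [3,6,7,8]=4  [5,6,7,8]=1
  size 5 → [0,3,6,7,8]=10  [3,5,6,7,8]=5  [4,5,6,7,8]=1
  size 6 → [0,3,5,6,7,8]=15  [2,4,5,6,7,8]=1  [3,4,5,6,7,8]=6
  size 7 → [0,3,4,5,6,7,8]=21  [1,2,4,5,6,7,8]=1  [2,3,4,5,6,7,8]=7
  first=0(t) contributes 8
  first=1(q) contributes 28
|[w]| = 36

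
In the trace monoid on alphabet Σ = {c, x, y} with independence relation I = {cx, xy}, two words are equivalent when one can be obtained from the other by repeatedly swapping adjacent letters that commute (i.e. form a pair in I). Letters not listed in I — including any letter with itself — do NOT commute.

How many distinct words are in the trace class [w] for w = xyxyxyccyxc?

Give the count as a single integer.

330

piece 0:x — minimal
piece 1:y — minimal
piece 2:x rests on {0:x}
piece 3:y rests on {1:y}
piece 4:x rests on {2:x}
piece 5:y rests on {3:y}
piece 6:c rests on {5:y}
piece 7:c rests on {6:c}
piece 8:y rests on {7:c}
piece 9:x rests on {4:x}
piece 10:c rests on {8:y}
minimal pieces: {0:x, 1:y}
ways to finish when only these pieces remain (= sum over removing one remaining piece with nothing left below it):
  1 left: {9}→1  {10}→1
  2 left: {4,9}→1  {8,10}→1  {9,10}→2
  3 left: {2,4,9}→1  {4,9,10}→3  {7,8,10}→1  {8,9,10}→3
  4 left: {0,2,4,9}→1  {2,4,9,10}→4  {4,8,9,10}→6  {6,7,8,10}→1  {7,8,9,10}→4
  5 left: {0,2,4,9,10}→5  {2,4,8,9,10}→10  {4,7,8,9,10}→10  {5,6,7,8,10}→1  {6,7,8,9,10}→5
  6 left: {0,2,4,8,9,10}→15  {2,4,7,8,9,10}→20  {3,5,6,7,8,10}→1  {4,6,7,8,9,10}→15  {5,6,7,8,9,10}→6
  7 left: {0,2,4,7,8,9,10}→35  {1,3,5,6,7,8,10}→1  {2,4,6,7,8,9,10}→35  {3,5,6,7,8,9,10}→7  {4,5,6,7,8,9,10}→21
  8 left: {0,2,4,6,7,8,9,10}→70  {1,3,5,6,7,8,9,10}→8  {2,4,5,6,7,8,9,10}→56  {3,4,5,6,7,8,9,10}→28
  9 left: {0,2,4,5,6,7,8,9,10}→126  {1,3,4,5,6,7,8,9,10}→36  {2,3,4,5,6,7,8,9,10}→84
  placing 0:x first → 120 extensions
  placing 1:y first → 210 extensions
total linear extensions = 330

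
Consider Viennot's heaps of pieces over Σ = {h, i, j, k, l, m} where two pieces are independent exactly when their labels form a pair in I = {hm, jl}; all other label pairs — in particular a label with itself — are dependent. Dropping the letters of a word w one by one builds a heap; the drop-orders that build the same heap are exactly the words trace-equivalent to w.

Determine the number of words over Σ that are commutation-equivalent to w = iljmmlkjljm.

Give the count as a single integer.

drop 0:i onto floor
drop 1:l onto {0:i}
drop 2:j onto {0:i}
drop 3:m onto {1:l, 2:j}
drop 4:m onto {3:m}
drop 5:l onto {4:m}
drop 6:k onto {5:l}
drop 7:j onto {6:k}
drop 8:l onto {6:k}
drop 9:j onto {7:j}
drop 10:m onto {8:l, 9:j}
ground layer = {0:i}
drop-orders for the pieces not yet dropped (sum over which currently-grounded one goes next):
  1 to go: {10} 1
  2 to go: {8,10} 1  {9,10} 1
  3 to go: {7,9,10} 1  {8,9,10} 2
  4 to go: {7,8,9,10} 3
  5 to go: {6,7,8,9,10} 3
  6 to go: {5,6,7,8,9,10} 3
  7 to go: {4,5,6,7,8,9,10} 3
  8 to go: {3,4,5,6,7,8,9,10} 3
  9 to go: {1,3,4,5,6,7,8,9,10} 3  {2,3,4,5,6,7,8,9,10} 3
  if 0:i drops first: 6 orders

6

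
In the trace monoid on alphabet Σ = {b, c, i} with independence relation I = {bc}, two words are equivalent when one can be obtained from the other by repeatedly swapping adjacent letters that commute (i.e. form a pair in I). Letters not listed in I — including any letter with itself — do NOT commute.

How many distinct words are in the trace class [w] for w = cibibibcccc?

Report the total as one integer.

5

#0=c has no predecessor
#1=i depends on [0:c]
#2=b depends on [1:i]
#3=i depends on [2:b]
#4=b depends on [3:i]
#5=i depends on [4:b]
#6=b depends on [5:i]
#7=c depends on [5:i]
#8=c depends on [7:c]
#9=c depends on [8:c]
#10=c depends on [9:c]
sources: [0:c]
N(rest) = Σ N(rest − s) over sources s of rest; N(one piece) = 1:
  size 1 → [6]=1  [10]=1
  size 2 → [6,10]=2  [9,10]=1
  size 3 → [6,9,10]=3  [8,9,10]=1
  size 4 → [6,8,9,10]=4  [7,8,9,10]=1
  size 5 → [6,7,8,9,10]=5
  size 6 → [5,6,7,8,9,10]=5
  size 7 → [4,5,6,7,8,9,10]=5
  size 8 → [3,4,5,6,7,8,9,10]=5
  size 9 → [2,3,4,5,6,7,8,9,10]=5
  first=0(c) contributes 5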